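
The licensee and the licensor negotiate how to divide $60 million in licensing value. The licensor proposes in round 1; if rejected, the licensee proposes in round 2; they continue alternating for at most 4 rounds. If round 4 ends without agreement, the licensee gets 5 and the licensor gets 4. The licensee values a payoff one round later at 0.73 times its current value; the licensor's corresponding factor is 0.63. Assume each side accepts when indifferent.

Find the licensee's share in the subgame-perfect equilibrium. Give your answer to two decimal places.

Round 4 (the licensee proposes): the licensor gets 4 if talks fail, so the licensee offers 4 and keeps 56.
Round 3 (the licensor proposes): the licensee can get 56 next round, worth 0.73 × 56 = 40.88 now, so the licensor offers 40.88, keeping 19.12.
Round 2 (the licensee proposes): the licensor can get 19.12 next round, worth 0.63 × 19.12 = 12.0456 now, so the licensee offers 12.0456, keeping 47.9544.
Round 1 (the licensor proposes): the licensee can get 47.9544 next round, worth 0.73 × 47.9544 = 35.006712 now; the licensor offers that and keeps 24.993288.

35.01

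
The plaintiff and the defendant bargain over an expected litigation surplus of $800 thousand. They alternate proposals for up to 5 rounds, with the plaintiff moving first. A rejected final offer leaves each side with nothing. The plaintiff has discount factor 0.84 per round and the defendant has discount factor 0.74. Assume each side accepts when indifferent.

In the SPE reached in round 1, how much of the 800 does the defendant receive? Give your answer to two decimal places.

Solve by backward induction from round 5.
Round 5 (the plaintiff proposes): rejection yields 0 for the defendant; the plaintiff offers 0 and keeps 800.
Round 4 (the defendant proposes): the plaintiff can get 800 next round, worth 0.84 × 800 = 672 now, so the defendant offers 672, keeping 128.
Round 3 (the plaintiff proposes): the defendant can get 128 next round, worth 0.74 × 128 = 94.72 now; the plaintiff offers that and keeps 705.28.
Round 2 (the defendant proposes): the plaintiff can get 705.28 next round, worth 0.84 × 705.28 = 592.4352 now. The defendant offers 592.4352 and keeps 800 − 592.4352 = 207.5648.
Round 1 (the plaintiff proposes): the defendant can get 207.5648 next round, worth 0.74 × 207.5648 = 153.597952 now. The plaintiff offers 153.597952 and keeps 800 − 153.597952 = 646.402048.

153.60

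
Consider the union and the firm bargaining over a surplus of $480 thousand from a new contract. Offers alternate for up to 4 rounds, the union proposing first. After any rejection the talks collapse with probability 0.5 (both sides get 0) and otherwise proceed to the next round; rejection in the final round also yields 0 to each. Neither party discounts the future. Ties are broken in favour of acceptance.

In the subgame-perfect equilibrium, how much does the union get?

By backward induction:
Round 4 (the firm proposes): rejection yields 0 for the union; the firm offers 0 and keeps 480.
Round 3 (the union proposes): rejecting gives the firm an expected 0.5 × 480 = 240; the union offers that and keeps 240.
Round 2 (the firm proposes): rejecting gives the union an expected 0.5 × 240 = 120. The firm offers 120 and keeps 480 − 120 = 360.
Round 1 (the union proposes): rejecting gives the firm an expected 0.5 × 360 = 180. The union offers 180 and keeps 480 − 180 = 300.

300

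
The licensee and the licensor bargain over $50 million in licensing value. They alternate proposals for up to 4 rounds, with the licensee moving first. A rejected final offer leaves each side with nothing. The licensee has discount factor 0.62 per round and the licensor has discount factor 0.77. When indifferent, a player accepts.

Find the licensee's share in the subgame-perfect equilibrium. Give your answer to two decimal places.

Round 4 (the licensor proposes): rejection yields 0 for the licensee; the licensor offers 0 and keeps 50.
Round 3 (the licensee proposes): the licensor can get 50 next round, worth 0.77 × 50 = 38.5 now; the licensee offers that and keeps 11.5.
Round 2 (the licensor proposes): the licensee can get 11.5 next round, worth 0.62 × 11.5 = 7.13 now; the licensor offers that and keeps 42.87.
Round 1 (the licensee proposes): the licensor can get 42.87 next round, worth 0.77 × 42.87 = 33.0099 now; the licensee offers that and keeps 16.9901.

16.99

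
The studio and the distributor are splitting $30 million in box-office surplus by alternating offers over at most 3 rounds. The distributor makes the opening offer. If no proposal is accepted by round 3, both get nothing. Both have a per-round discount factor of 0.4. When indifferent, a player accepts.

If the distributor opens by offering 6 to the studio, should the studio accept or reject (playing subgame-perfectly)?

Round 3 (the distributor proposes): rejection yields 0 for the studio; the distributor offers 0 and keeps 30.
Round 2 (the studio proposes): the distributor can get 30 next round, worth 0.4 × 30 = 12 now, so the studio offers 12, keeping 18.
So by rejecting in round 1, the studio gets 18 next round, worth 0.4 × 18 = 7.2 now.
Offer 6 < 7.2, so the studio rejects.

Reject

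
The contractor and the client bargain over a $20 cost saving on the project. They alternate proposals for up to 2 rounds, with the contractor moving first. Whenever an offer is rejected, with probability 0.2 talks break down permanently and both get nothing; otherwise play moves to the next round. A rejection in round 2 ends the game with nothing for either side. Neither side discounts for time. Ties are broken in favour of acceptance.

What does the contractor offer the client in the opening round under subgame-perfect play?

Round 2 (the client proposes): the contractor will accept anything ≥ 0, so the client offers 0 and keeps 20.
Round 1 (the contractor proposes): rejecting gives the client an expected 0.8 × 20 = 16. The contractor offers 16 and keeps 20 − 16 = 4.

16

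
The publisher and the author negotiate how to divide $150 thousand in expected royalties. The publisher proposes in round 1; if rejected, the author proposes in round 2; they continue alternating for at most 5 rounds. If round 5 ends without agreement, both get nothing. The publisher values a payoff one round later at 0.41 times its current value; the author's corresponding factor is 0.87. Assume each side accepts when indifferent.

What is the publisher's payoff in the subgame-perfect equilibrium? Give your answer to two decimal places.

45.54

Round 5 (the publisher proposes): the author will accept anything ≥ 0, so the publisher offers 0 and keeps 150.
Round 4 (the author proposes): the publisher can get 150 next round, worth 0.41 × 150 = 61.5 now; the author offers that and keeps 88.5.
Round 3 (the publisher proposes): the author can get 88.5 next round, worth 0.87 × 88.5 = 76.995 now; the publisher offers that and keeps 73.005.
Round 2 (the author proposes): the publisher can get 73.005 next round, worth 0.41 × 73.005 = 29.93205 now, so the author offers 29.93205, keeping 120.06795.
Round 1 (the publisher proposes): the author can get 120.06795 next round, worth 0.87 × 120.06795 = 104.4591165 now; the publisher offers that and keeps 45.5408835.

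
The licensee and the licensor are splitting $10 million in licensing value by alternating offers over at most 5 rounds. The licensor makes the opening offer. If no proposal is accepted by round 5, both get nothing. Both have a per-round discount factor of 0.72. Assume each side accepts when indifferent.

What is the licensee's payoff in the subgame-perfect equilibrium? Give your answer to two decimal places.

3.06

Work backward from the last round.
Round 5 (the licensor proposes): the licensee will accept anything ≥ 0, so the licensor offers 0 and keeps 10.
Round 4 (the licensee proposes): the licensor can get 10 next round, worth 0.72 × 10 = 7.2 now; the licensee offers that and keeps 2.8.
Round 3 (the licensor proposes): the licensee can get 2.8 next round, worth 0.72 × 2.8 = 2.016 now. The licensor offers 2.016 and keeps 10 − 2.016 = 7.984.
Round 2 (the licensee proposes): the licensor can get 7.984 next round, worth 0.72 × 7.984 = 5.74848 now, so the licensee offers 5.74848, keeping 4.25152.
Round 1 (the licensor proposes): the licensee can get 4.25152 next round, worth 0.72 × 4.25152 = 3.0610944 now. The licensor offers 3.0610944 and keeps 10 − 3.0610944 = 6.9389056.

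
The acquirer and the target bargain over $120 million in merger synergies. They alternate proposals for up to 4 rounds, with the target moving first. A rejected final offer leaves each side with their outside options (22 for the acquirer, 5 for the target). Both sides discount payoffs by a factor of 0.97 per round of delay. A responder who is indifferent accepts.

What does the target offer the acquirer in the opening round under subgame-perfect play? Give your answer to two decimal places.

Round 4 (the acquirer proposes): the target gets 5 if talks fail, so the acquirer offers 5 and keeps 115.
Round 3 (the target proposes): the acquirer can get 115 next round, worth 0.97 × 115 = 111.55 now, so the target offers 111.55, keeping 8.45.
Round 2 (the acquirer proposes): the target can get 8.45 next round, worth 0.97 × 8.45 = 8.1965 now, so the acquirer offers 8.1965, keeping 111.8035.
Round 1 (the target proposes): the acquirer can get 111.8035 next round, worth 0.97 × 111.8035 = 108.449395 now. The target offers 108.449395 and keeps 120 − 108.449395 = 11.550605.

108.45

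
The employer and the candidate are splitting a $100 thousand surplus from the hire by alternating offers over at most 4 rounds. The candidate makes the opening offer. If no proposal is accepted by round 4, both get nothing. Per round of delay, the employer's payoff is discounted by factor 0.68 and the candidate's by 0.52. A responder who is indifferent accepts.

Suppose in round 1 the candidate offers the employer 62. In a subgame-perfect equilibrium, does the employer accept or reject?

Round 4 (the employer proposes): rejection yields 0 for the candidate; the employer offers 0 and keeps 100.
Round 3 (the candidate proposes): the employer can get 100 next round, worth 0.68 × 100 = 68 now, so the candidate offers 68, keeping 32.
Round 2 (the employer proposes): the candidate can get 32 next round, worth 0.52 × 32 = 16.64 now, so the employer offers 16.64, keeping 83.36.
So by rejecting in round 1, the employer gets 83.36 next round, worth 0.68 × 83.36 = 56.6848 now.
Offer 62 ≥ 56.6848, so the employer accepts.

Accept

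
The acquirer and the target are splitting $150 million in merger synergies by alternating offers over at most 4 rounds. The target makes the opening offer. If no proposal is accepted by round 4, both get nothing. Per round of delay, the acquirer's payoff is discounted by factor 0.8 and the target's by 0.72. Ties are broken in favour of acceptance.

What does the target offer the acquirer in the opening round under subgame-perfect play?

102.72

Round 4 (the acquirer proposes): rejection yields 0 for the target; the acquirer offers 0 and keeps 150.
Round 3 (the target proposes): the acquirer can get 150 next round, worth 0.8 × 150 = 120 now. The target offers 120 and keeps 150 − 120 = 30.
Round 2 (the acquirer proposes): the target can get 30 next round, worth 0.72 × 30 = 21.6 now. The acquirer offers 21.6 and keeps 150 − 21.6 = 128.4.
Round 1 (the target proposes): the acquirer can get 128.4 next round, worth 0.8 × 128.4 = 102.72 now; the target offers that and keeps 47.28.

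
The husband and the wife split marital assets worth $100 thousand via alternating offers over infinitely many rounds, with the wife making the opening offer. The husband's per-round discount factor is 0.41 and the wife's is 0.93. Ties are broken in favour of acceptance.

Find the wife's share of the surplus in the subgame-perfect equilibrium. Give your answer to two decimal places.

95.36

When the wife proposes, the husband accepts any offer worth at least 0.41 times what the husband would get by proposing next round; and vice versa.
This gives x = 100 − 0.41y and y = 100 − 0.93x, where x and y are each side's share when it proposes.
Hence (1 − 0.41·0.93)x = 100(1 − 0.41), i.e. 0.6187·x = 59.
x ≈ 95.3612; the husband's share is 100 − x ≈ 4.6388.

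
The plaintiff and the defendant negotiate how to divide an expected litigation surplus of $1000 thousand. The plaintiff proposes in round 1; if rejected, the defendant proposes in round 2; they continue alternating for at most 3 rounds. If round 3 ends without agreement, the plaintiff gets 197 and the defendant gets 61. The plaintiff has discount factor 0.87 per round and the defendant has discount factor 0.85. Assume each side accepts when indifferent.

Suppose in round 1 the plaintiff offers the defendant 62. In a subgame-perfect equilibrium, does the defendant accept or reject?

Round 3 (the plaintiff proposes): the defendant gets 61 if talks fail, so the plaintiff offers 61 and keeps 939.
Round 2 (the defendant proposes): the plaintiff can get 939 next round, worth 0.87 × 939 = 816.93 now; the defendant offers that and keeps 183.07.
So by rejecting in round 1, the defendant gets 183.07 next round, worth 0.85 × 183.07 = 155.6095 now.
Offer 62 < 155.6095, so the defendant rejects.

Reject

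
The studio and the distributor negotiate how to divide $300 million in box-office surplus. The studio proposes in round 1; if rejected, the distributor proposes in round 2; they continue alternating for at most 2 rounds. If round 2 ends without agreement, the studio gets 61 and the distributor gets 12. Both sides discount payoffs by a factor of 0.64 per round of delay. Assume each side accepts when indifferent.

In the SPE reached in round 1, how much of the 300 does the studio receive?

147.04

Solve by backward induction from round 2.
Round 2 (the distributor proposes): the studio gets 61 if talks fail, so the distributor offers 61 and keeps 239.
Round 1 (the studio proposes): the distributor can get 239 next round, worth 0.64 × 239 = 152.96 now. The studio offers 152.96 and keeps 300 − 152.96 = 147.04.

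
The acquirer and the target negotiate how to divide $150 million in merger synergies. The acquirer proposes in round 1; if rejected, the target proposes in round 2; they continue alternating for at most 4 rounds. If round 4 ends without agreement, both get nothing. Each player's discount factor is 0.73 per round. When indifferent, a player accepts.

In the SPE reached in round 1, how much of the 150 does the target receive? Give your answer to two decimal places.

Round 4 (the target proposes): the acquirer will accept anything ≥ 0, so the target offers 0 and keeps 150.
Round 3 (the acquirer proposes): the target can get 150 next round, worth 0.73 × 150 = 109.5 now; the acquirer offers that and keeps 40.5.
Round 2 (the target proposes): the acquirer can get 40.5 next round, worth 0.73 × 40.5 = 29.565 now. The target offers 29.565 and keeps 150 − 29.565 = 120.435.
Round 1 (the acquirer proposes): the target can get 120.435 next round, worth 0.73 × 120.435 = 87.91755 now; the acquirer offers that and keeps 62.08245.

87.92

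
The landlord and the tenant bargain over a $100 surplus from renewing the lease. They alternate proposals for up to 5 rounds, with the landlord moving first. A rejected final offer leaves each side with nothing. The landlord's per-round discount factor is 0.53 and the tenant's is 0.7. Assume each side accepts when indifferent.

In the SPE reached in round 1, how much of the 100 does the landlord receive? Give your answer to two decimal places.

54.89

Round 5 (the landlord proposes): rejection yields 0 for the tenant; the landlord offers 0 and keeps 100.
Round 4 (the tenant proposes): the landlord can get 100 next round, worth 0.53 × 100 = 53 now, so the tenant offers 53, keeping 47.
Round 3 (the landlord proposes): the tenant can get 47 next round, worth 0.7 × 47 = 32.9 now, so the landlord offers 32.9, keeping 67.1.
Round 2 (the tenant proposes): the landlord can get 67.1 next round, worth 0.53 × 67.1 = 35.563 now; the tenant offers that and keeps 64.437.
Round 1 (the landlord proposes): the tenant can get 64.437 next round, worth 0.7 × 64.437 = 45.1059 now, so the landlord offers 45.1059, keeping 54.8941.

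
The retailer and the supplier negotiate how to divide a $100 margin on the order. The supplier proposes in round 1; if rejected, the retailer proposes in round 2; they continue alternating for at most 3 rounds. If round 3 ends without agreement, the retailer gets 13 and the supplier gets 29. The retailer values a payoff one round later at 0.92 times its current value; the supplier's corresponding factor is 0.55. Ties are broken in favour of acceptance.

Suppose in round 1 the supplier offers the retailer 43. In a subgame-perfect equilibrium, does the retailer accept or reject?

Round 3 (the supplier proposes): the retailer gets 13 if talks fail, so the supplier offers 13 and keeps 87.
Round 2 (the retailer proposes): the supplier can get 87 next round, worth 0.55 × 87 = 47.85 now, so the retailer offers 47.85, keeping 52.15.
So by rejecting in round 1, the retailer gets 52.15 next round, worth 0.92 × 52.15 = 47.978 now.
Offer 43 < 47.978, so the retailer rejects.

Reject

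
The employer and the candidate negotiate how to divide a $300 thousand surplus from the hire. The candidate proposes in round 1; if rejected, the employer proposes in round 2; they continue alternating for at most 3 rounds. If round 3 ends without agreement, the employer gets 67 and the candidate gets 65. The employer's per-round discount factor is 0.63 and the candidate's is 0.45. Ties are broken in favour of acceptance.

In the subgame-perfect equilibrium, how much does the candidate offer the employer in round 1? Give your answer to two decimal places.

Round 3 (the candidate proposes): the employer gets 67 if talks fail, so the candidate offers 67 and keeps 233.
Round 2 (the employer proposes): the candidate can get 233 next round, worth 0.45 × 233 = 104.85 now, so the employer offers 104.85, keeping 195.15.
Round 1 (the candidate proposes): the employer can get 195.15 next round, worth 0.63 × 195.15 = 122.9445 now, so the candidate offers 122.9445, keeping 177.0555.

122.94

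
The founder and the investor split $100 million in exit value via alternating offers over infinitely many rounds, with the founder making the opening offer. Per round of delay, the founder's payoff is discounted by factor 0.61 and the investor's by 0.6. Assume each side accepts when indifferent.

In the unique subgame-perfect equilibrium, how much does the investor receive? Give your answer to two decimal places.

36.91

Let x be the founder's share when the founder proposes and y be the investor's share when the investor proposes.
The investor accepts iff offered ≥ 0.6·y, so x = 100 − 0.6y. Symmetrically y = 100 − 0.61x.
Substituting: x = 100 − 0.6(100 − 0.61x), giving x(1 − 0.61·0.6) = 100(1 − 0.6).
So x = 100 × 0.4 / 0.634 ≈ 63.0915, and the investor receives 100 − x ≈ 36.9085.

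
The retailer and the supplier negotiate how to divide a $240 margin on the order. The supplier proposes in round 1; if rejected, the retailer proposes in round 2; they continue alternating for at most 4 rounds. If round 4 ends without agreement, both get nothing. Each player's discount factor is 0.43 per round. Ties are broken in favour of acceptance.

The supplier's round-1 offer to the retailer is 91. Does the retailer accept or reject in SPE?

Accept

Work out the retailer's continuation value if the offer is rejected.
Round 4 (the retailer proposes): rejection yields 0 for the supplier; the retailer offers 0 and keeps 240.
Round 3 (the supplier proposes): the retailer can get 240 next round, worth 0.43 × 240 = 103.2 now, so the supplier offers 103.2, keeping 136.8.
Round 2 (the retailer proposes): the supplier can get 136.8 next round, worth 0.43 × 136.8 = 58.824 now; the retailer offers that and keeps 181.176.
So by rejecting in round 1, the retailer gets 181.176 next round, worth 0.43 × 181.176 = 77.90568 now.
Offer 91 ≥ 77.90568, so the retailer accepts.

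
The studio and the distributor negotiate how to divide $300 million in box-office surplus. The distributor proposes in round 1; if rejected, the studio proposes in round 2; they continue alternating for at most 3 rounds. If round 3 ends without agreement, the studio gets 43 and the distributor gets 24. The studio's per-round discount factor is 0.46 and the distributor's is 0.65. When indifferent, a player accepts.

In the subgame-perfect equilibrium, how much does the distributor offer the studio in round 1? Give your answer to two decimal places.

Round 3 (the distributor proposes): the studio gets 43 if talks fail, so the distributor offers 43 and keeps 257.
Round 2 (the studio proposes): the distributor can get 257 next round, worth 0.65 × 257 = 167.05 now, so the studio offers 167.05, keeping 132.95.
Round 1 (the distributor proposes): the studio can get 132.95 next round, worth 0.46 × 132.95 = 61.157 now, so the distributor offers 61.157, keeping 238.843.

61.16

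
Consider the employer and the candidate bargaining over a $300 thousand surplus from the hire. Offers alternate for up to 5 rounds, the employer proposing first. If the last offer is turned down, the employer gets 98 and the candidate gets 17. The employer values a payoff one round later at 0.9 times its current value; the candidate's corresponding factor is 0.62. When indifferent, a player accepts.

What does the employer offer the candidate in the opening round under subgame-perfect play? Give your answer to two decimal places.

34.27

Round 5 (the employer proposes): the candidate gets 17 if talks fail, so the employer offers 17 and keeps 283.
Round 4 (the candidate proposes): the employer can get 283 next round, worth 0.9 × 283 = 254.7 now, so the candidate offers 254.7, keeping 45.3.
Round 3 (the employer proposes): the candidate can get 45.3 next round, worth 0.62 × 45.3 = 28.086 now. The employer offers 28.086 and keeps 300 − 28.086 = 271.914.
Round 2 (the candidate proposes): the employer can get 271.914 next round, worth 0.9 × 271.914 = 244.7226 now; the candidate offers that and keeps 55.2774.
Round 1 (the employer proposes): the candidate can get 55.2774 next round, worth 0.62 × 55.2774 = 34.271988 now. The employer offers 34.271988 and keeps 300 − 34.271988 = 265.728012.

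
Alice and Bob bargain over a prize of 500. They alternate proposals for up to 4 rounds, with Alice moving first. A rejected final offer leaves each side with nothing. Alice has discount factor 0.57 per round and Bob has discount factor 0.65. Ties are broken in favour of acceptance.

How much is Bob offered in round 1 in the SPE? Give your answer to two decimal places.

Work backward from the last round.
Round 4 (Bob proposes): rejection yields 0 for Alice; Bob offers 0 and keeps 500.
Round 3 (Alice proposes): Bob can get 500 next round, worth 0.65 × 500 = 325 now. Alice offers 325 and keeps 500 − 325 = 175.
Round 2 (Bob proposes): Alice can get 175 next round, worth 0.57 × 175 = 99.75 now; Bob offers that and keeps 400.25.
Round 1 (Alice proposes): Bob can get 400.25 next round, worth 0.65 × 400.25 = 260.1625 now, so Alice offers 260.1625, keeping 239.8375.

260.16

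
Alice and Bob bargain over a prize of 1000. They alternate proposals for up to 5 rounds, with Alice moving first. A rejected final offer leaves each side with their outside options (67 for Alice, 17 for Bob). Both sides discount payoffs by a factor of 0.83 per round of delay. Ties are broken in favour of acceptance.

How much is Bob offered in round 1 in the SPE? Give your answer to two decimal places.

Round 5 (Alice proposes): Bob gets 17 if talks fail, so Alice offers 17 and keeps 983.
Round 4 (Bob proposes): Alice can get 983 next round, worth 0.83 × 983 = 815.89 now; Bob offers that and keeps 184.11.
Round 3 (Alice proposes): Bob can get 184.11 next round, worth 0.83 × 184.11 = 152.8113 now, so Alice offers 152.8113, keeping 847.1887.
Round 2 (Bob proposes): Alice can get 847.1887 next round, worth 0.83 × 847.1887 = 703.166621 now, so Bob offers 703.166621, keeping 296.833379.
Round 1 (Alice proposes): Bob can get 296.833379 next round, worth 0.83 × 296.833379 = 246.37170457 now, so Alice offers 246.37170457, keeping 753.62829543.

246.37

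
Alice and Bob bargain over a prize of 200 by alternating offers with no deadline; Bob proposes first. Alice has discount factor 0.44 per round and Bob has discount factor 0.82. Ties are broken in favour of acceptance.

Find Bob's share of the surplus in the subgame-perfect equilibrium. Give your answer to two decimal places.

Let x be Bob's share when Bob proposes and y be Alice's share when Alice proposes.
Alice accepts iff offered ≥ 0.44·y, so x = 200 − 0.44y. Symmetrically y = 200 − 0.82x.
Substituting: x = 200 − 0.44(200 − 0.82x), giving x(1 − 0.82·0.44) = 200(1 − 0.44).
So x = 200 × 0.56 / 0.6392 ≈ 175.2190, and Alice receives 200 − x ≈ 24.7810.

175.22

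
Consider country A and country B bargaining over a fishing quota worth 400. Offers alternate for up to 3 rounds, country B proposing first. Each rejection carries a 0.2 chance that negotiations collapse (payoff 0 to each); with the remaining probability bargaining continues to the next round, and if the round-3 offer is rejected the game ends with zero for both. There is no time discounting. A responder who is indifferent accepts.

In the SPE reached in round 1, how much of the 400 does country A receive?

Round 3 (country B proposes): rejection yields 0 for country A; country B offers 0 and keeps 400.
Round 2 (country A proposes): rejecting gives country B an expected 0.8 × 400 = 320. Country A offers 320 and keeps 400 − 320 = 80.
Round 1 (country B proposes): rejecting gives country A an expected 0.8 × 80 = 64, so country B offers 64, keeping 336.

64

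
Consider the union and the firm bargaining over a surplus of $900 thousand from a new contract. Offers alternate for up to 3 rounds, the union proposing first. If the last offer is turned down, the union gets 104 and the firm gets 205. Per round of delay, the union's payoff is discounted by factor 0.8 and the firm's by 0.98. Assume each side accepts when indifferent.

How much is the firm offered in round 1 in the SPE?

Work backward from the last round.
Round 3 (the union proposes): the firm gets 205 if talks fail, so the union offers 205 and keeps 695.
Round 2 (the firm proposes): the union can get 695 next round, worth 0.8 × 695 = 556 now. The firm offers 556 and keeps 900 − 556 = 344.
Round 1 (the union proposes): the firm can get 344 next round, worth 0.98 × 344 = 337.12 now; the union offers that and keeps 562.88.

337.12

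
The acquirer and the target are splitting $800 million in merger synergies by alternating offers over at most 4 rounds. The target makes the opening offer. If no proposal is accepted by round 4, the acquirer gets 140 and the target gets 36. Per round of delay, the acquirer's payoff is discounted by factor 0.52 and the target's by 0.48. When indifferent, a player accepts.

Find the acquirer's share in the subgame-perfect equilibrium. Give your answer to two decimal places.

315.48

By backward induction:
Round 4 (the acquirer proposes): the target gets 36 if talks fail, so the acquirer offers 36 and keeps 764.
Round 3 (the target proposes): the acquirer can get 764 next round, worth 0.52 × 764 = 397.28 now; the target offers that and keeps 402.72.
Round 2 (the acquirer proposes): the target can get 402.72 next round, worth 0.48 × 402.72 = 193.3056 now, so the acquirer offers 193.3056, keeping 606.6944.
Round 1 (the target proposes): the acquirer can get 606.6944 next round, worth 0.52 × 606.6944 = 315.481088 now, so the target offers 315.481088, keeping 484.518912.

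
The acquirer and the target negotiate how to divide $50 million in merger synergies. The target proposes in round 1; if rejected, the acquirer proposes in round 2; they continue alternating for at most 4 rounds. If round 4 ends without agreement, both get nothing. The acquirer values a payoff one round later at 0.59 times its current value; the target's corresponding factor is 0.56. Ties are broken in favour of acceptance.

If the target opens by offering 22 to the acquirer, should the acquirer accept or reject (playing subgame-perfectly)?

Round 4 (the acquirer proposes): the target will accept anything ≥ 0, so the acquirer offers 0 and keeps 50.
Round 3 (the target proposes): the acquirer can get 50 next round, worth 0.59 × 50 = 29.5 now. The target offers 29.5 and keeps 50 − 29.5 = 20.5.
Round 2 (the acquirer proposes): the target can get 20.5 next round, worth 0.56 × 20.5 = 11.48 now. The acquirer offers 11.48 and keeps 50 − 11.48 = 38.52.
So by rejecting in round 1, the acquirer gets 38.52 next round, worth 0.59 × 38.52 = 22.7268 now.
Offer 22 < 22.7268, so the acquirer rejects.

Reject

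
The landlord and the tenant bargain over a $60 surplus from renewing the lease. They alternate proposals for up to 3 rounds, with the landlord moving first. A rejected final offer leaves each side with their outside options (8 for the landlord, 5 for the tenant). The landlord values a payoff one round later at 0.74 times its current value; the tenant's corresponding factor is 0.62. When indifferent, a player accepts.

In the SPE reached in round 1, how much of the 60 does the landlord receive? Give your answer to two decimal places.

Round 3 (the landlord proposes): the tenant gets 5 if talks fail, so the landlord offers 5 and keeps 55.
Round 2 (the tenant proposes): the landlord can get 55 next round, worth 0.74 × 55 = 40.7 now. The tenant offers 40.7 and keeps 60 − 40.7 = 19.3.
Round 1 (the landlord proposes): the tenant can get 19.3 next round, worth 0.62 × 19.3 = 11.966 now, so the landlord offers 11.966, keeping 48.034.

48.03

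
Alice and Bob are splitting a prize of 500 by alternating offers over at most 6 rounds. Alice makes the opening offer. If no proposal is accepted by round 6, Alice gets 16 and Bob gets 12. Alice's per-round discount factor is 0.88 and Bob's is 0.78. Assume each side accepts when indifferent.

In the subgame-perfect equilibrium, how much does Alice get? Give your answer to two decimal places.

Work backward from the last round.
Round 6 (Bob proposes): Alice gets 16 if talks fail, so Bob offers 16 and keeps 484.
Round 5 (Alice proposes): Bob can get 484 next round, worth 0.78 × 484 = 377.52 now; Alice offers that and keeps 122.48.
Round 4 (Bob proposes): Alice can get 122.48 next round, worth 0.88 × 122.48 = 107.7824 now; Bob offers that and keeps 392.2176.
Round 3 (Alice proposes): Bob can get 392.2176 next round, worth 0.78 × 392.2176 = 305.929728 now; Alice offers that and keeps 194.070272.
Round 2 (Bob proposes): Alice can get 194.070272 next round, worth 0.88 × 194.070272 = 170.78183936 now; Bob offers that and keeps 329.21816064.
Round 1 (Alice proposes): Bob can get 329.21816064 next round, worth 0.78 × 329.21816064 = 256.7901652992 now; Alice offers that and keeps 243.2098347008.

243.21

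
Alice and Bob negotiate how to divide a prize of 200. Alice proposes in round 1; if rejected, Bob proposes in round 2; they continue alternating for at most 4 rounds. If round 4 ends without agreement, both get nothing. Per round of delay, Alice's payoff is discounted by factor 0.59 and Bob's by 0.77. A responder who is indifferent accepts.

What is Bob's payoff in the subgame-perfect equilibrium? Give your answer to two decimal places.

By backward induction:
Round 4 (Bob proposes): rejection yields 0 for Alice; Bob offers 0 and keeps 200.
Round 3 (Alice proposes): Bob can get 200 next round, worth 0.77 × 200 = 154 now; Alice offers that and keeps 46.
Round 2 (Bob proposes): Alice can get 46 next round, worth 0.59 × 46 = 27.14 now, so Bob offers 27.14, keeping 172.86.
Round 1 (Alice proposes): Bob can get 172.86 next round, worth 0.77 × 172.86 = 133.1022 now; Alice offers that and keeps 66.8978.

133.10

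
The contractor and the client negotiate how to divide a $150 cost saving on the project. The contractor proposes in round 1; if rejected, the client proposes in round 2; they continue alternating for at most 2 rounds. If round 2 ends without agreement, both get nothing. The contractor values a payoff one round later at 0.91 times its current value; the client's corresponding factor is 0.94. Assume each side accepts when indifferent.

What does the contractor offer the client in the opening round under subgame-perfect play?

141

Work backward from the last round.
Round 2 (the client proposes): rejection yields 0 for the contractor; the client offers 0 and keeps 150.
Round 1 (the contractor proposes): the client can get 150 next round, worth 0.94 × 150 = 141 now; the contractor offers that and keeps 9.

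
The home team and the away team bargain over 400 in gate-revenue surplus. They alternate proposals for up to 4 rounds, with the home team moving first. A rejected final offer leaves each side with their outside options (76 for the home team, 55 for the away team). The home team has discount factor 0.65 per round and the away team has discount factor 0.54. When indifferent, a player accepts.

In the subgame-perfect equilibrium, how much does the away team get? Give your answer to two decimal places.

137.01

Round 4 (the away team proposes): the home team gets 76 if talks fail, so the away team offers 76 and keeps 324.
Round 3 (the home team proposes): the away team can get 324 next round, worth 0.54 × 324 = 174.96 now; the home team offers that and keeps 225.04.
Round 2 (the away team proposes): the home team can get 225.04 next round, worth 0.65 × 225.04 = 146.276 now. The away team offers 146.276 and keeps 400 − 146.276 = 253.724.
Round 1 (the home team proposes): the away team can get 253.724 next round, worth 0.54 × 253.724 = 137.01096 now; the home team offers that and keeps 262.98904.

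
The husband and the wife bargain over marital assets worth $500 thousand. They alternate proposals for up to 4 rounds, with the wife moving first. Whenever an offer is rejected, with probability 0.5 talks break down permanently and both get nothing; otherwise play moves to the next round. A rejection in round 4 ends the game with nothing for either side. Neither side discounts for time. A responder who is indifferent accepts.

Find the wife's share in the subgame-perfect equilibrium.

Round 4 (the husband proposes): the wife will accept anything ≥ 0, so the husband offers 0 and keeps 500.
Round 3 (the wife proposes): rejecting gives the husband an expected 0.5 × 500 = 250. The wife offers 250 and keeps 500 − 250 = 250.
Round 2 (the husband proposes): rejecting gives the wife an expected 0.5 × 250 = 125. The husband offers 125 and keeps 500 − 125 = 375.
Round 1 (the wife proposes): rejecting gives the husband an expected 0.5 × 375 = 187.5, so the wife offers 187.5, keeping 312.5.

312.5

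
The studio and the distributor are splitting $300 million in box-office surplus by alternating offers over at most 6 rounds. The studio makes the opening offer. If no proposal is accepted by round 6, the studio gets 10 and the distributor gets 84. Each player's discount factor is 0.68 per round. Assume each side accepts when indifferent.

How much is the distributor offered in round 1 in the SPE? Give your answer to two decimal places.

Round 6 (the distributor proposes): the studio gets 10 if talks fail, so the distributor offers 10 and keeps 290.
Round 5 (the studio proposes): the distributor can get 290 next round, worth 0.68 × 290 = 197.2 now. The studio offers 197.2 and keeps 300 − 197.2 = 102.8.
Round 4 (the distributor proposes): the studio can get 102.8 next round, worth 0.68 × 102.8 = 69.904 now. The distributor offers 69.904 and keeps 300 − 69.904 = 230.096.
Round 3 (the studio proposes): the distributor can get 230.096 next round, worth 0.68 × 230.096 = 156.46528 now; the studio offers that and keeps 143.53472.
Round 2 (the distributor proposes): the studio can get 143.53472 next round, worth 0.68 × 143.53472 = 97.6036096 now. The distributor offers 97.6036096 and keeps 300 − 97.6036096 = 202.3963904.
Round 1 (the studio proposes): the distributor can get 202.3963904 next round, worth 0.68 × 202.3963904 = 137.629545472 now, so the studio offers 137.629545472, keeping 162.370454528.

137.63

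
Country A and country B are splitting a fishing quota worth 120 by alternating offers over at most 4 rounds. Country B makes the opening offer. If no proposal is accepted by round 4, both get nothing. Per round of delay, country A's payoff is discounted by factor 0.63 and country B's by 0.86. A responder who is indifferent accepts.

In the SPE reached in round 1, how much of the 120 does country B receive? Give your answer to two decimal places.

68.46

By backward induction:
Round 4 (country A proposes): rejection yields 0 for country B; country A offers 0 and keeps 120.
Round 3 (country B proposes): country A can get 120 next round, worth 0.63 × 120 = 75.6 now, so country B offers 75.6, keeping 44.4.
Round 2 (country A proposes): country B can get 44.4 next round, worth 0.86 × 44.4 = 38.184 now. Country A offers 38.184 and keeps 120 − 38.184 = 81.816.
Round 1 (country B proposes): country A can get 81.816 next round, worth 0.63 × 81.816 = 51.54408 now; country B offers that and keeps 68.45592.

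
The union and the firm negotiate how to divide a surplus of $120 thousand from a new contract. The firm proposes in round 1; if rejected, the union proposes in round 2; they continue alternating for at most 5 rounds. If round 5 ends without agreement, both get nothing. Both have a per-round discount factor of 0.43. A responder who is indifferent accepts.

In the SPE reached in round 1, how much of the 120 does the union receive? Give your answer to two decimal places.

34.85

Round 5 (the firm proposes): the union will accept anything ≥ 0, so the firm offers 0 and keeps 120.
Round 4 (the union proposes): the firm can get 120 next round, worth 0.43 × 120 = 51.6 now. The union offers 51.6 and keeps 120 − 51.6 = 68.4.
Round 3 (the firm proposes): the union can get 68.4 next round, worth 0.43 × 68.4 = 29.412 now. The firm offers 29.412 and keeps 120 − 29.412 = 90.588.
Round 2 (the union proposes): the firm can get 90.588 next round, worth 0.43 × 90.588 = 38.95284 now; the union offers that and keeps 81.04716.
Round 1 (the firm proposes): the union can get 81.04716 next round, worth 0.43 × 81.04716 = 34.8502788 now; the firm offers that and keeps 85.1497212.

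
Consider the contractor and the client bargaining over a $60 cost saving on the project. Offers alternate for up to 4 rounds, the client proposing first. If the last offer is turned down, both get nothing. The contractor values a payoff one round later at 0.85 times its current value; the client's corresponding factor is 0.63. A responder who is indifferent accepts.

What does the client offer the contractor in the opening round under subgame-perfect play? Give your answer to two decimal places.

46.18

Round 4 (the contractor proposes): the client will accept anything ≥ 0, so the contractor offers 0 and keeps 60.
Round 3 (the client proposes): the contractor can get 60 next round, worth 0.85 × 60 = 51 now, so the client offers 51, keeping 9.
Round 2 (the contractor proposes): the client can get 9 next round, worth 0.63 × 9 = 5.67 now; the contractor offers that and keeps 54.33.
Round 1 (the client proposes): the contractor can get 54.33 next round, worth 0.85 × 54.33 = 46.1805 now; the client offers that and keeps 13.8195.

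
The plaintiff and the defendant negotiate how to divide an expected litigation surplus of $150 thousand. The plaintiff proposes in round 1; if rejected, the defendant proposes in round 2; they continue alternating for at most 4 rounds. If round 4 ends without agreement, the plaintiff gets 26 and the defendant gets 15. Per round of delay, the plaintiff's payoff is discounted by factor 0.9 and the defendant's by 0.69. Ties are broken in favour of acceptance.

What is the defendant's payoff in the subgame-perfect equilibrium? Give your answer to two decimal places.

Round 4 (the defendant proposes): the plaintiff gets 26 if talks fail, so the defendant offers 26 and keeps 124.
Round 3 (the plaintiff proposes): the defendant can get 124 next round, worth 0.69 × 124 = 85.56 now, so the plaintiff offers 85.56, keeping 64.44.
Round 2 (the defendant proposes): the plaintiff can get 64.44 next round, worth 0.9 × 64.44 = 57.996 now; the defendant offers that and keeps 92.004.
Round 1 (the plaintiff proposes): the defendant can get 92.004 next round, worth 0.69 × 92.004 = 63.48276 now, so the plaintiff offers 63.48276, keeping 86.51724.

63.48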